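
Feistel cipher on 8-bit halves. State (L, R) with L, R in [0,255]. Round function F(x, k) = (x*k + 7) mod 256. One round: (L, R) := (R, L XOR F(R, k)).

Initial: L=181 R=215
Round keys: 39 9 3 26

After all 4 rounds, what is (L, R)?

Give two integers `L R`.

Round 1 (k=39): L=215 R=125
Round 2 (k=9): L=125 R=187
Round 3 (k=3): L=187 R=69
Round 4 (k=26): L=69 R=178

Answer: 69 178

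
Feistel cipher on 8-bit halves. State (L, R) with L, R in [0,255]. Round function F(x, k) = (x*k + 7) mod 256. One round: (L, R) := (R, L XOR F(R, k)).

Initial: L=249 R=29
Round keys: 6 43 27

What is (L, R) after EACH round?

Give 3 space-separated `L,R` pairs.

Answer: 29,76 76,214 214,213

Derivation:
Round 1 (k=6): L=29 R=76
Round 2 (k=43): L=76 R=214
Round 3 (k=27): L=214 R=213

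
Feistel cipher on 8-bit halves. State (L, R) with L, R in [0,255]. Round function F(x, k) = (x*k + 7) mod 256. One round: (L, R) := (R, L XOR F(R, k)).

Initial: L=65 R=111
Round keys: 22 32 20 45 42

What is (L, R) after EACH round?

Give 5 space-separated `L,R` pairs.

Round 1 (k=22): L=111 R=208
Round 2 (k=32): L=208 R=104
Round 3 (k=20): L=104 R=247
Round 4 (k=45): L=247 R=26
Round 5 (k=42): L=26 R=188

Answer: 111,208 208,104 104,247 247,26 26,188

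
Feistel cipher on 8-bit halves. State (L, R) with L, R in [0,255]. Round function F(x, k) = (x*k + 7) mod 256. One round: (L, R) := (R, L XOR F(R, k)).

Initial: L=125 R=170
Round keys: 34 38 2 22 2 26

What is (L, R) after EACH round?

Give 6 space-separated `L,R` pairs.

Round 1 (k=34): L=170 R=230
Round 2 (k=38): L=230 R=129
Round 3 (k=2): L=129 R=239
Round 4 (k=22): L=239 R=16
Round 5 (k=2): L=16 R=200
Round 6 (k=26): L=200 R=71

Answer: 170,230 230,129 129,239 239,16 16,200 200,71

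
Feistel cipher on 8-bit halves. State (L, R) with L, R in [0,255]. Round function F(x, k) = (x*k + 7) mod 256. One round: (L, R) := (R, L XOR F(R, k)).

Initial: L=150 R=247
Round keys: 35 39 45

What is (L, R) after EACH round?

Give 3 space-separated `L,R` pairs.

Round 1 (k=35): L=247 R=90
Round 2 (k=39): L=90 R=74
Round 3 (k=45): L=74 R=83

Answer: 247,90 90,74 74,83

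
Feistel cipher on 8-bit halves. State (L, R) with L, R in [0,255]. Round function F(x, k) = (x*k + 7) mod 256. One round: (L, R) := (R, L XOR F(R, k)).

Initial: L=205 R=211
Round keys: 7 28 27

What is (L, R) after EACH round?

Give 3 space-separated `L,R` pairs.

Answer: 211,1 1,240 240,86

Derivation:
Round 1 (k=7): L=211 R=1
Round 2 (k=28): L=1 R=240
Round 3 (k=27): L=240 R=86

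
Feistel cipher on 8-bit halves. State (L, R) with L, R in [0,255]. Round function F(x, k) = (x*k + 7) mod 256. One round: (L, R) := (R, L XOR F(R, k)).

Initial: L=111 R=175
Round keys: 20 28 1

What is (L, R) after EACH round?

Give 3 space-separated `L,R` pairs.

Answer: 175,220 220,184 184,99

Derivation:
Round 1 (k=20): L=175 R=220
Round 2 (k=28): L=220 R=184
Round 3 (k=1): L=184 R=99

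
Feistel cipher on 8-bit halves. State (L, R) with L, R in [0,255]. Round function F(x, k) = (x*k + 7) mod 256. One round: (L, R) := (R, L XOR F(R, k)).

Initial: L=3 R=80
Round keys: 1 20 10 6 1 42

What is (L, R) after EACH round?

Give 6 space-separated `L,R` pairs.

Round 1 (k=1): L=80 R=84
Round 2 (k=20): L=84 R=199
Round 3 (k=10): L=199 R=153
Round 4 (k=6): L=153 R=90
Round 5 (k=1): L=90 R=248
Round 6 (k=42): L=248 R=237

Answer: 80,84 84,199 199,153 153,90 90,248 248,237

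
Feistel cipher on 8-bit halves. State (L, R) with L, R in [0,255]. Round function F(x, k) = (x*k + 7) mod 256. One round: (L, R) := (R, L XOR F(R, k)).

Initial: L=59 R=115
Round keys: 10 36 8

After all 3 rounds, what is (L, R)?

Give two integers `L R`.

Round 1 (k=10): L=115 R=190
Round 2 (k=36): L=190 R=204
Round 3 (k=8): L=204 R=217

Answer: 204 217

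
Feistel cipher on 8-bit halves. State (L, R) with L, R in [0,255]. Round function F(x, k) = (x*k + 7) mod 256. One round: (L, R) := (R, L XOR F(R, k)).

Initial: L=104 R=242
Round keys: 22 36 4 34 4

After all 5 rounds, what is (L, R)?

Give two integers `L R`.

Round 1 (k=22): L=242 R=187
Round 2 (k=36): L=187 R=161
Round 3 (k=4): L=161 R=48
Round 4 (k=34): L=48 R=198
Round 5 (k=4): L=198 R=47

Answer: 198 47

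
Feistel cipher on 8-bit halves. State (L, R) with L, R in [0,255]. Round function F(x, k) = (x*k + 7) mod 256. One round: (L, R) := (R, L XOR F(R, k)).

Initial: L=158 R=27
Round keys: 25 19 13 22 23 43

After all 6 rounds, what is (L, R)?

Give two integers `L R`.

Answer: 117 239

Derivation:
Round 1 (k=25): L=27 R=52
Round 2 (k=19): L=52 R=248
Round 3 (k=13): L=248 R=171
Round 4 (k=22): L=171 R=65
Round 5 (k=23): L=65 R=117
Round 6 (k=43): L=117 R=239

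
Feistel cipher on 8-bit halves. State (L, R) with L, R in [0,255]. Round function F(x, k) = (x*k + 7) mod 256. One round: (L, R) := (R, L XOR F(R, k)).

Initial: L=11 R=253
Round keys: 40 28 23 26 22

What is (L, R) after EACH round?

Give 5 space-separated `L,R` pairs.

Round 1 (k=40): L=253 R=132
Round 2 (k=28): L=132 R=138
Round 3 (k=23): L=138 R=233
Round 4 (k=26): L=233 R=59
Round 5 (k=22): L=59 R=240

Answer: 253,132 132,138 138,233 233,59 59,240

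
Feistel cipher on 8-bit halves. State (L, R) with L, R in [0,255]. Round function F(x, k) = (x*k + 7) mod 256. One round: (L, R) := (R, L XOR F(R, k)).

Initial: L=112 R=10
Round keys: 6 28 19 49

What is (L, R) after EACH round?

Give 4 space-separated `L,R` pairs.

Answer: 10,51 51,145 145,249 249,33

Derivation:
Round 1 (k=6): L=10 R=51
Round 2 (k=28): L=51 R=145
Round 3 (k=19): L=145 R=249
Round 4 (k=49): L=249 R=33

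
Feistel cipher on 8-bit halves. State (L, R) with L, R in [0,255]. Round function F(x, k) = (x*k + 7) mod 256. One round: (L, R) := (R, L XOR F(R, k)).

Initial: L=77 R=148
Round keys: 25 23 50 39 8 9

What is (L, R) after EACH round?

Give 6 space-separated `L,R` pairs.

Answer: 148,54 54,117 117,215 215,189 189,56 56,66

Derivation:
Round 1 (k=25): L=148 R=54
Round 2 (k=23): L=54 R=117
Round 3 (k=50): L=117 R=215
Round 4 (k=39): L=215 R=189
Round 5 (k=8): L=189 R=56
Round 6 (k=9): L=56 R=66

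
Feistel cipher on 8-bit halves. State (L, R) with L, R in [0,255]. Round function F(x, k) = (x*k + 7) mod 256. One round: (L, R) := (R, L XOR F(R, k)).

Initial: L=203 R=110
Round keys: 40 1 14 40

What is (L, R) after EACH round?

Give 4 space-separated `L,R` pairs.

Answer: 110,252 252,109 109,1 1,66

Derivation:
Round 1 (k=40): L=110 R=252
Round 2 (k=1): L=252 R=109
Round 3 (k=14): L=109 R=1
Round 4 (k=40): L=1 R=66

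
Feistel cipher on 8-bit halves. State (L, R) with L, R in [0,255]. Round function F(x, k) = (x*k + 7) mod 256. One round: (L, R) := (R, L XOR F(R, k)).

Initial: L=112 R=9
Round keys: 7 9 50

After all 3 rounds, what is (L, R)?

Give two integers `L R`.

Answer: 228 185

Derivation:
Round 1 (k=7): L=9 R=54
Round 2 (k=9): L=54 R=228
Round 3 (k=50): L=228 R=185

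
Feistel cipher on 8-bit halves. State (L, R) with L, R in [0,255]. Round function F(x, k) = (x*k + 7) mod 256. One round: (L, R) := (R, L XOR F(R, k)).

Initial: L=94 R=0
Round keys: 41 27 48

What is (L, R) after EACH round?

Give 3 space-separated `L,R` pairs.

Round 1 (k=41): L=0 R=89
Round 2 (k=27): L=89 R=106
Round 3 (k=48): L=106 R=190

Answer: 0,89 89,106 106,190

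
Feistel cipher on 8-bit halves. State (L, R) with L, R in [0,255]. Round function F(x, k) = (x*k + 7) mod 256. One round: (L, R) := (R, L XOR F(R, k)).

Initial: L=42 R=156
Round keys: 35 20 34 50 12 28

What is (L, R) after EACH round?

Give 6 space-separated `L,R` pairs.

Round 1 (k=35): L=156 R=113
Round 2 (k=20): L=113 R=71
Round 3 (k=34): L=71 R=4
Round 4 (k=50): L=4 R=136
Round 5 (k=12): L=136 R=99
Round 6 (k=28): L=99 R=83

Answer: 156,113 113,71 71,4 4,136 136,99 99,83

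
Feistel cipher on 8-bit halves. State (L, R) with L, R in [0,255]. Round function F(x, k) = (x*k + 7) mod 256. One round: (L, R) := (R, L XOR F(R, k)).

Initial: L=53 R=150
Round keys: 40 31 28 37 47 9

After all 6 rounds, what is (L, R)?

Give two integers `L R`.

Round 1 (k=40): L=150 R=66
Round 2 (k=31): L=66 R=147
Round 3 (k=28): L=147 R=89
Round 4 (k=37): L=89 R=119
Round 5 (k=47): L=119 R=185
Round 6 (k=9): L=185 R=255

Answer: 185 255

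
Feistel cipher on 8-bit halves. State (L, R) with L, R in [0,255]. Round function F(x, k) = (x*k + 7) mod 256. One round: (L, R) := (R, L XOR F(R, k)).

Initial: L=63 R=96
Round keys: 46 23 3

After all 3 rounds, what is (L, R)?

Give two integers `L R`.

Answer: 175 108

Derivation:
Round 1 (k=46): L=96 R=120
Round 2 (k=23): L=120 R=175
Round 3 (k=3): L=175 R=108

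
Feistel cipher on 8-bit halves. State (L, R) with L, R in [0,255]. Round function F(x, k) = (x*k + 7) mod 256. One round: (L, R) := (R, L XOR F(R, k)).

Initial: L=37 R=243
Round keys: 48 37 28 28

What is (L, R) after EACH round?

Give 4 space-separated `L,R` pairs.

Round 1 (k=48): L=243 R=178
Round 2 (k=37): L=178 R=50
Round 3 (k=28): L=50 R=205
Round 4 (k=28): L=205 R=65

Answer: 243,178 178,50 50,205 205,65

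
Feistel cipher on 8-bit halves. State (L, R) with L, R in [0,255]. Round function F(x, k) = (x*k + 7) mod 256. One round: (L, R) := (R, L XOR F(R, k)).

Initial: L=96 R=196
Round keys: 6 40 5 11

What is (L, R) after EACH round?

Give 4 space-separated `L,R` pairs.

Answer: 196,255 255,27 27,113 113,249

Derivation:
Round 1 (k=6): L=196 R=255
Round 2 (k=40): L=255 R=27
Round 3 (k=5): L=27 R=113
Round 4 (k=11): L=113 R=249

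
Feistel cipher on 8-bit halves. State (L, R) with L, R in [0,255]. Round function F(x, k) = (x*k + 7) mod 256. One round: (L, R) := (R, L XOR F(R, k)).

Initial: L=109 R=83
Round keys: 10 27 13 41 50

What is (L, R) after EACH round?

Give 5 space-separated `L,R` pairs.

Answer: 83,40 40,108 108,171 171,6 6,152

Derivation:
Round 1 (k=10): L=83 R=40
Round 2 (k=27): L=40 R=108
Round 3 (k=13): L=108 R=171
Round 4 (k=41): L=171 R=6
Round 5 (k=50): L=6 R=152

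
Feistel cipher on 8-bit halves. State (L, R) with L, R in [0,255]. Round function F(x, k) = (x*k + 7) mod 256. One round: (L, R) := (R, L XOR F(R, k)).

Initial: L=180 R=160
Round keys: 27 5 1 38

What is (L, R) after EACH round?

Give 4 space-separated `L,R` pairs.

Answer: 160,83 83,6 6,94 94,253

Derivation:
Round 1 (k=27): L=160 R=83
Round 2 (k=5): L=83 R=6
Round 3 (k=1): L=6 R=94
Round 4 (k=38): L=94 R=253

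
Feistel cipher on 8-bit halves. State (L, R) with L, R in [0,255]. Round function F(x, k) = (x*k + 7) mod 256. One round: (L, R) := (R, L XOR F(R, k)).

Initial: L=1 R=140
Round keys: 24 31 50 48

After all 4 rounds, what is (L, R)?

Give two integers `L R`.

Answer: 247 122

Derivation:
Round 1 (k=24): L=140 R=38
Round 2 (k=31): L=38 R=45
Round 3 (k=50): L=45 R=247
Round 4 (k=48): L=247 R=122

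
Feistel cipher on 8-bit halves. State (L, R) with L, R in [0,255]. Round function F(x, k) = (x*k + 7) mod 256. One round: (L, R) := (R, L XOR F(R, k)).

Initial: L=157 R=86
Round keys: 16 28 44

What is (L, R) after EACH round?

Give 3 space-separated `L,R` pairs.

Answer: 86,250 250,9 9,105

Derivation:
Round 1 (k=16): L=86 R=250
Round 2 (k=28): L=250 R=9
Round 3 (k=44): L=9 R=105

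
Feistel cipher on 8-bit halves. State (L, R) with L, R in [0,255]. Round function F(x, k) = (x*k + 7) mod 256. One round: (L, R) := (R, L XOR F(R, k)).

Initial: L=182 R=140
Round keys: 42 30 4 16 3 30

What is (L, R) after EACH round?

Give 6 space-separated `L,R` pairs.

Round 1 (k=42): L=140 R=73
Round 2 (k=30): L=73 R=25
Round 3 (k=4): L=25 R=34
Round 4 (k=16): L=34 R=62
Round 5 (k=3): L=62 R=227
Round 6 (k=30): L=227 R=159

Answer: 140,73 73,25 25,34 34,62 62,227 227,159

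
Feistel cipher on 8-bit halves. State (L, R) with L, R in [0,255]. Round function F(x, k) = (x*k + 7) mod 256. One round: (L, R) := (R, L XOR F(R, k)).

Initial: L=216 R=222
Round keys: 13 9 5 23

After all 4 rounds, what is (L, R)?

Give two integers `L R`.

Answer: 156 145

Derivation:
Round 1 (k=13): L=222 R=149
Round 2 (k=9): L=149 R=154
Round 3 (k=5): L=154 R=156
Round 4 (k=23): L=156 R=145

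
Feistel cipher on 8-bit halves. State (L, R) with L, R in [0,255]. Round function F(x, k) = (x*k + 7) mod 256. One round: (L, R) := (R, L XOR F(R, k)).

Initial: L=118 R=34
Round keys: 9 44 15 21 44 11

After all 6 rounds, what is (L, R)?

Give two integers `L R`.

Round 1 (k=9): L=34 R=79
Round 2 (k=44): L=79 R=185
Round 3 (k=15): L=185 R=145
Round 4 (k=21): L=145 R=85
Round 5 (k=44): L=85 R=50
Round 6 (k=11): L=50 R=120

Answer: 50 120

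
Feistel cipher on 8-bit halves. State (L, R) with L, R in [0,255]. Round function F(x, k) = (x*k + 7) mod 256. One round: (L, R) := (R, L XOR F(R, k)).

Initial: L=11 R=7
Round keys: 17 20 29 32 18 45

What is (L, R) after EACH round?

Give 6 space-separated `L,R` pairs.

Answer: 7,117 117,44 44,118 118,235 235,251 251,205

Derivation:
Round 1 (k=17): L=7 R=117
Round 2 (k=20): L=117 R=44
Round 3 (k=29): L=44 R=118
Round 4 (k=32): L=118 R=235
Round 5 (k=18): L=235 R=251
Round 6 (k=45): L=251 R=205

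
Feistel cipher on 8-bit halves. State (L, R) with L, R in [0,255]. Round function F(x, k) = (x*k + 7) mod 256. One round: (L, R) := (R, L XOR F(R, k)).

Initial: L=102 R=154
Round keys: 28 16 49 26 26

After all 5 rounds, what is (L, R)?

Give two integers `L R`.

Answer: 52 114

Derivation:
Round 1 (k=28): L=154 R=185
Round 2 (k=16): L=185 R=13
Round 3 (k=49): L=13 R=61
Round 4 (k=26): L=61 R=52
Round 5 (k=26): L=52 R=114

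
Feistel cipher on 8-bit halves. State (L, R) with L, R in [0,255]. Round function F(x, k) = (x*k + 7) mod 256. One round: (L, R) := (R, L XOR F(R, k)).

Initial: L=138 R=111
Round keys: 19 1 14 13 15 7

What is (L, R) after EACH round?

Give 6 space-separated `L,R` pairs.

Answer: 111,206 206,186 186,253 253,90 90,176 176,141

Derivation:
Round 1 (k=19): L=111 R=206
Round 2 (k=1): L=206 R=186
Round 3 (k=14): L=186 R=253
Round 4 (k=13): L=253 R=90
Round 5 (k=15): L=90 R=176
Round 6 (k=7): L=176 R=141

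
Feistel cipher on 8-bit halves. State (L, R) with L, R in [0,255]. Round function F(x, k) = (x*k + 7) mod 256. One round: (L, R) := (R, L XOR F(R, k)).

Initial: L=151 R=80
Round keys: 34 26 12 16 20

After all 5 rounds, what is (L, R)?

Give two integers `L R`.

Round 1 (k=34): L=80 R=48
Round 2 (k=26): L=48 R=183
Round 3 (k=12): L=183 R=171
Round 4 (k=16): L=171 R=0
Round 5 (k=20): L=0 R=172

Answer: 0 172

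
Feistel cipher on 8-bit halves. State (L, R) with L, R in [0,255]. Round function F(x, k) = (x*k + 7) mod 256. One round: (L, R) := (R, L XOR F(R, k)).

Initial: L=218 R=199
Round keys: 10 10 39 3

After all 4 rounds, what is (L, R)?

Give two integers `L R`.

Round 1 (k=10): L=199 R=23
Round 2 (k=10): L=23 R=42
Round 3 (k=39): L=42 R=122
Round 4 (k=3): L=122 R=95

Answer: 122 95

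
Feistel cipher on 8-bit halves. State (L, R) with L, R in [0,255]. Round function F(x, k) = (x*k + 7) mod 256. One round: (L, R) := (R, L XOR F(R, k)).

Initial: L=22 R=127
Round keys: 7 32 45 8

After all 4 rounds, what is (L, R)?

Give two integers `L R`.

Round 1 (k=7): L=127 R=150
Round 2 (k=32): L=150 R=184
Round 3 (k=45): L=184 R=201
Round 4 (k=8): L=201 R=247

Answer: 201 247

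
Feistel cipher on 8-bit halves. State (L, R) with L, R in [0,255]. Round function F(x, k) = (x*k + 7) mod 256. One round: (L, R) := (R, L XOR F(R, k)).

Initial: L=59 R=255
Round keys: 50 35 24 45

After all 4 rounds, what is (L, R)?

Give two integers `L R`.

Round 1 (k=50): L=255 R=238
Round 2 (k=35): L=238 R=110
Round 3 (k=24): L=110 R=185
Round 4 (k=45): L=185 R=226

Answer: 185 226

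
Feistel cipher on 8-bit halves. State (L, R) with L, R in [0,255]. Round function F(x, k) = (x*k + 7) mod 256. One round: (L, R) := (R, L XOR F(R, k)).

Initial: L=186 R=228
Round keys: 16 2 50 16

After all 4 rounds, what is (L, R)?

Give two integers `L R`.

Answer: 60 34

Derivation:
Round 1 (k=16): L=228 R=253
Round 2 (k=2): L=253 R=229
Round 3 (k=50): L=229 R=60
Round 4 (k=16): L=60 R=34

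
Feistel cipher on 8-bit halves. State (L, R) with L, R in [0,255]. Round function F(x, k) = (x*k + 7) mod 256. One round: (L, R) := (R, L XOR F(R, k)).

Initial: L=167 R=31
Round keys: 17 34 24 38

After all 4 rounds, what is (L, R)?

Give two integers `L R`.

Answer: 166 61

Derivation:
Round 1 (k=17): L=31 R=177
Round 2 (k=34): L=177 R=150
Round 3 (k=24): L=150 R=166
Round 4 (k=38): L=166 R=61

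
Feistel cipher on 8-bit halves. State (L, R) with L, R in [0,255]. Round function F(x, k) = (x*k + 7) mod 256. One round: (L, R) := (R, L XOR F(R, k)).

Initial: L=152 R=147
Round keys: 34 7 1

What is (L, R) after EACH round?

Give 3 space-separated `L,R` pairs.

Answer: 147,21 21,9 9,5

Derivation:
Round 1 (k=34): L=147 R=21
Round 2 (k=7): L=21 R=9
Round 3 (k=1): L=9 R=5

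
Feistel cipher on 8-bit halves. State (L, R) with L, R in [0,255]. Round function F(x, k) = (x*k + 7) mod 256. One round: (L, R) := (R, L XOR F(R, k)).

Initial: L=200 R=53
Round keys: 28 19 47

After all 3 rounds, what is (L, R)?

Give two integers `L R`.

Round 1 (k=28): L=53 R=27
Round 2 (k=19): L=27 R=61
Round 3 (k=47): L=61 R=33

Answer: 61 33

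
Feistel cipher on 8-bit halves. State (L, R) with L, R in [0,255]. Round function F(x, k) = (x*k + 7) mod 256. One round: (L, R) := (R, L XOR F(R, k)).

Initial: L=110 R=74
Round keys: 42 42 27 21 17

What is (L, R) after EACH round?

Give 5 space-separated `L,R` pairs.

Round 1 (k=42): L=74 R=69
Round 2 (k=42): L=69 R=19
Round 3 (k=27): L=19 R=77
Round 4 (k=21): L=77 R=75
Round 5 (k=17): L=75 R=79

Answer: 74,69 69,19 19,77 77,75 75,79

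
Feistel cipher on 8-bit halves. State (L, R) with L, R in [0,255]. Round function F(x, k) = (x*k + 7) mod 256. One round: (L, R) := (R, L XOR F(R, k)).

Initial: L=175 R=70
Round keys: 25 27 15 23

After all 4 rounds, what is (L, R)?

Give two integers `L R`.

Round 1 (k=25): L=70 R=114
Round 2 (k=27): L=114 R=75
Round 3 (k=15): L=75 R=30
Round 4 (k=23): L=30 R=242

Answer: 30 242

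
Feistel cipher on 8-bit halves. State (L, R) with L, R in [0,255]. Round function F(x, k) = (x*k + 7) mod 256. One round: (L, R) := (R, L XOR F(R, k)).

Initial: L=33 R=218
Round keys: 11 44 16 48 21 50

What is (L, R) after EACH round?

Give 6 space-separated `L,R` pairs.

Answer: 218,68 68,109 109,147 147,250 250,26 26,225

Derivation:
Round 1 (k=11): L=218 R=68
Round 2 (k=44): L=68 R=109
Round 3 (k=16): L=109 R=147
Round 4 (k=48): L=147 R=250
Round 5 (k=21): L=250 R=26
Round 6 (k=50): L=26 R=225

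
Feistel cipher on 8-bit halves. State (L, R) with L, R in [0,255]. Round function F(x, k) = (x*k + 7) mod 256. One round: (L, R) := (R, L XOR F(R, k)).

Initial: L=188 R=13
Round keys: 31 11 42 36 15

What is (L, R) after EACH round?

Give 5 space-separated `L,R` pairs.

Round 1 (k=31): L=13 R=38
Round 2 (k=11): L=38 R=164
Round 3 (k=42): L=164 R=201
Round 4 (k=36): L=201 R=239
Round 5 (k=15): L=239 R=193

Answer: 13,38 38,164 164,201 201,239 239,193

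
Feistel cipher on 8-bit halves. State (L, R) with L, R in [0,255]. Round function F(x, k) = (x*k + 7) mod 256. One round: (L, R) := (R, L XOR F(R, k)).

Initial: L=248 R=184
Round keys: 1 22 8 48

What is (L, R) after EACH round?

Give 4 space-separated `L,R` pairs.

Round 1 (k=1): L=184 R=71
Round 2 (k=22): L=71 R=153
Round 3 (k=8): L=153 R=136
Round 4 (k=48): L=136 R=30

Answer: 184,71 71,153 153,136 136,30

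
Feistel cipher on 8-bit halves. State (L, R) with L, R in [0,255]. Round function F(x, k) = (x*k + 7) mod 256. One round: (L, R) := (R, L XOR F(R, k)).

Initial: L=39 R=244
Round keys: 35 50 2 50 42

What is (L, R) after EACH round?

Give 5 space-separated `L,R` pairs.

Round 1 (k=35): L=244 R=68
Round 2 (k=50): L=68 R=187
Round 3 (k=2): L=187 R=57
Round 4 (k=50): L=57 R=146
Round 5 (k=42): L=146 R=194

Answer: 244,68 68,187 187,57 57,146 146,194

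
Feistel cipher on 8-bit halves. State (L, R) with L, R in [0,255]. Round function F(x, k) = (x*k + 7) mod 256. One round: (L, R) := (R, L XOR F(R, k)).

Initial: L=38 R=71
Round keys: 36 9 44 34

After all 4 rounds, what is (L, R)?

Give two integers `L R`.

Answer: 110 176

Derivation:
Round 1 (k=36): L=71 R=37
Round 2 (k=9): L=37 R=19
Round 3 (k=44): L=19 R=110
Round 4 (k=34): L=110 R=176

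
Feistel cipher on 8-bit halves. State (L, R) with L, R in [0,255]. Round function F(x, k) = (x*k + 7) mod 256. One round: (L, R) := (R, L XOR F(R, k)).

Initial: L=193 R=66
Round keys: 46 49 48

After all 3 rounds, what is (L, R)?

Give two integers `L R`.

Answer: 203 53

Derivation:
Round 1 (k=46): L=66 R=34
Round 2 (k=49): L=34 R=203
Round 3 (k=48): L=203 R=53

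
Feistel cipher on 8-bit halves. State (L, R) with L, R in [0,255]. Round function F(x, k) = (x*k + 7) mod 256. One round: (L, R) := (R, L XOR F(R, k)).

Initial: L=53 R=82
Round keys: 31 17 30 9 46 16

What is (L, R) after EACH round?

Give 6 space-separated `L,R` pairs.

Round 1 (k=31): L=82 R=192
Round 2 (k=17): L=192 R=149
Round 3 (k=30): L=149 R=189
Round 4 (k=9): L=189 R=57
Round 5 (k=46): L=57 R=248
Round 6 (k=16): L=248 R=190

Answer: 82,192 192,149 149,189 189,57 57,248 248,190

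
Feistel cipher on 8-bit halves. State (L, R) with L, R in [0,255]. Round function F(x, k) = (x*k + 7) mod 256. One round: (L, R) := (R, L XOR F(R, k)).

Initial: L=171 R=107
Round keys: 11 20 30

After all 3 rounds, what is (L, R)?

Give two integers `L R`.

Round 1 (k=11): L=107 R=11
Round 2 (k=20): L=11 R=136
Round 3 (k=30): L=136 R=252

Answer: 136 252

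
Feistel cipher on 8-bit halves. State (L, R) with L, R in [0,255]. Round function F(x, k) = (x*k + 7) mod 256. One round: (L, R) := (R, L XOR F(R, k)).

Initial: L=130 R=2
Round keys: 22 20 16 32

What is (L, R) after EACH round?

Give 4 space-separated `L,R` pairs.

Round 1 (k=22): L=2 R=177
Round 2 (k=20): L=177 R=217
Round 3 (k=16): L=217 R=38
Round 4 (k=32): L=38 R=30

Answer: 2,177 177,217 217,38 38,30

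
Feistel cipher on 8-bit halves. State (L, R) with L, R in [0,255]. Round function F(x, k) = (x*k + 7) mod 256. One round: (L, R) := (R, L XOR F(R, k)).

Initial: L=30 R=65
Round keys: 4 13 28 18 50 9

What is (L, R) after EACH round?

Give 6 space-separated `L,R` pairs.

Round 1 (k=4): L=65 R=21
Round 2 (k=13): L=21 R=89
Round 3 (k=28): L=89 R=214
Round 4 (k=18): L=214 R=74
Round 5 (k=50): L=74 R=173
Round 6 (k=9): L=173 R=86

Answer: 65,21 21,89 89,214 214,74 74,173 173,86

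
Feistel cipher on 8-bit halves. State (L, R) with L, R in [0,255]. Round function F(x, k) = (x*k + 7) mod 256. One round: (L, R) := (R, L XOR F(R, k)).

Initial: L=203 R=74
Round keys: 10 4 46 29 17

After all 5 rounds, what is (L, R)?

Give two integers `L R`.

Round 1 (k=10): L=74 R=32
Round 2 (k=4): L=32 R=205
Round 3 (k=46): L=205 R=253
Round 4 (k=29): L=253 R=125
Round 5 (k=17): L=125 R=169

Answer: 125 169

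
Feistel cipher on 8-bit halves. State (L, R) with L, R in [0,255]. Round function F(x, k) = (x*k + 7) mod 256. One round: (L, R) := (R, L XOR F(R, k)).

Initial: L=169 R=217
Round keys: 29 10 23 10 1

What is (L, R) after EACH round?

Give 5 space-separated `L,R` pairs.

Round 1 (k=29): L=217 R=53
Round 2 (k=10): L=53 R=192
Round 3 (k=23): L=192 R=114
Round 4 (k=10): L=114 R=187
Round 5 (k=1): L=187 R=176

Answer: 217,53 53,192 192,114 114,187 187,176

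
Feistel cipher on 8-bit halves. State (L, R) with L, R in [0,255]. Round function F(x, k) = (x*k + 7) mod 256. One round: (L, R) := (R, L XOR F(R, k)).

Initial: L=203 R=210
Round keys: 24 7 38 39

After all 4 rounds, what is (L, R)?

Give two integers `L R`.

Answer: 1 151

Derivation:
Round 1 (k=24): L=210 R=124
Round 2 (k=7): L=124 R=185
Round 3 (k=38): L=185 R=1
Round 4 (k=39): L=1 R=151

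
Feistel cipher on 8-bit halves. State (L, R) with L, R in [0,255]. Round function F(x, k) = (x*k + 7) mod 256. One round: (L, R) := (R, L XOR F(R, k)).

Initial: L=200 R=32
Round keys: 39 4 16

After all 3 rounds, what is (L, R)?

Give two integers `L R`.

Round 1 (k=39): L=32 R=47
Round 2 (k=4): L=47 R=227
Round 3 (k=16): L=227 R=24

Answer: 227 24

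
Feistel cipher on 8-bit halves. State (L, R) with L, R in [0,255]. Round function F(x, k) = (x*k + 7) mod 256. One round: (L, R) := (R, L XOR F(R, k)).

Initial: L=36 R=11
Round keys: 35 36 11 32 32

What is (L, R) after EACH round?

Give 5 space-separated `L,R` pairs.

Answer: 11,172 172,60 60,55 55,219 219,80

Derivation:
Round 1 (k=35): L=11 R=172
Round 2 (k=36): L=172 R=60
Round 3 (k=11): L=60 R=55
Round 4 (k=32): L=55 R=219
Round 5 (k=32): L=219 R=80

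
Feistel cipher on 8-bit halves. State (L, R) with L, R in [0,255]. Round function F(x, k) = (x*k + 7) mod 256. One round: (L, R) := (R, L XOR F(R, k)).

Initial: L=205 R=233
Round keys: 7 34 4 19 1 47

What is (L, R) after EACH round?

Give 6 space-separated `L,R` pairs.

Round 1 (k=7): L=233 R=171
Round 2 (k=34): L=171 R=84
Round 3 (k=4): L=84 R=252
Round 4 (k=19): L=252 R=239
Round 5 (k=1): L=239 R=10
Round 6 (k=47): L=10 R=50

Answer: 233,171 171,84 84,252 252,239 239,10 10,50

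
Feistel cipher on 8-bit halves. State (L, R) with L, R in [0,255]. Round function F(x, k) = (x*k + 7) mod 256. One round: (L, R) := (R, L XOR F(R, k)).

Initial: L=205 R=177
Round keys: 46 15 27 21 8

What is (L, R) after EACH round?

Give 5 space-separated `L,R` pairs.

Round 1 (k=46): L=177 R=24
Round 2 (k=15): L=24 R=222
Round 3 (k=27): L=222 R=105
Round 4 (k=21): L=105 R=122
Round 5 (k=8): L=122 R=190

Answer: 177,24 24,222 222,105 105,122 122,190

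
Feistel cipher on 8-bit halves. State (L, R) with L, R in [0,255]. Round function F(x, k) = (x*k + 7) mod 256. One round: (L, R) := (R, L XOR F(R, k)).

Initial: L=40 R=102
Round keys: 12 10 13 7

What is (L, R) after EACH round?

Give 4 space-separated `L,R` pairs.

Round 1 (k=12): L=102 R=231
Round 2 (k=10): L=231 R=107
Round 3 (k=13): L=107 R=145
Round 4 (k=7): L=145 R=149

Answer: 102,231 231,107 107,145 145,149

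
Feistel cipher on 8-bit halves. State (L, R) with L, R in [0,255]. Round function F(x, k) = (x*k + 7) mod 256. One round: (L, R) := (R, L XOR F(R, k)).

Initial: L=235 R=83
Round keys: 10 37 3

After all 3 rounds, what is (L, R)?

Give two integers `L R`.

Round 1 (k=10): L=83 R=174
Round 2 (k=37): L=174 R=126
Round 3 (k=3): L=126 R=47

Answer: 126 47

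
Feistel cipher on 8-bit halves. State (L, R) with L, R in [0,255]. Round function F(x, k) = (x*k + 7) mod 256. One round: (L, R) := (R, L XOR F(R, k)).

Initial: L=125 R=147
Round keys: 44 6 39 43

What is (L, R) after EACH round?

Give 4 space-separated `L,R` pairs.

Round 1 (k=44): L=147 R=54
Round 2 (k=6): L=54 R=216
Round 3 (k=39): L=216 R=217
Round 4 (k=43): L=217 R=162

Answer: 147,54 54,216 216,217 217,162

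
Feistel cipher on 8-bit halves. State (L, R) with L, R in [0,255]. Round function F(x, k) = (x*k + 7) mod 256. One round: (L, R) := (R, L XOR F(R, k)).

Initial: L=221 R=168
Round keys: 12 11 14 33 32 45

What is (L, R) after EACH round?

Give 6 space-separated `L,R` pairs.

Answer: 168,58 58,45 45,71 71,3 3,32 32,164

Derivation:
Round 1 (k=12): L=168 R=58
Round 2 (k=11): L=58 R=45
Round 3 (k=14): L=45 R=71
Round 4 (k=33): L=71 R=3
Round 5 (k=32): L=3 R=32
Round 6 (k=45): L=32 R=164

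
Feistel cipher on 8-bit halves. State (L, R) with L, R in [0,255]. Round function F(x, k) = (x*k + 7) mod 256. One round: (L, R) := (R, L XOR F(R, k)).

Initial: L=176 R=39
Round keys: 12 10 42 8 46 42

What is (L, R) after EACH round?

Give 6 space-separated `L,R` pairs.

Answer: 39,107 107,18 18,144 144,149 149,93 93,220

Derivation:
Round 1 (k=12): L=39 R=107
Round 2 (k=10): L=107 R=18
Round 3 (k=42): L=18 R=144
Round 4 (k=8): L=144 R=149
Round 5 (k=46): L=149 R=93
Round 6 (k=42): L=93 R=220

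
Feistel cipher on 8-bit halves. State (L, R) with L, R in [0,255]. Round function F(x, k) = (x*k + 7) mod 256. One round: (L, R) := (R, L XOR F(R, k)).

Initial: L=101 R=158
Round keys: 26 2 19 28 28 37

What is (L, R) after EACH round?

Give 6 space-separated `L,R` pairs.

Answer: 158,118 118,109 109,104 104,10 10,119 119,48

Derivation:
Round 1 (k=26): L=158 R=118
Round 2 (k=2): L=118 R=109
Round 3 (k=19): L=109 R=104
Round 4 (k=28): L=104 R=10
Round 5 (k=28): L=10 R=119
Round 6 (k=37): L=119 R=48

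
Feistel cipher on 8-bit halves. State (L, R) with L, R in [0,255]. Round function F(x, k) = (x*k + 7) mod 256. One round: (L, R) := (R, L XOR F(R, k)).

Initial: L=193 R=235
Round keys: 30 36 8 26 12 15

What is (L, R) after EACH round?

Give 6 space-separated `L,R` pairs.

Round 1 (k=30): L=235 R=80
Round 2 (k=36): L=80 R=172
Round 3 (k=8): L=172 R=55
Round 4 (k=26): L=55 R=49
Round 5 (k=12): L=49 R=100
Round 6 (k=15): L=100 R=210

Answer: 235,80 80,172 172,55 55,49 49,100 100,210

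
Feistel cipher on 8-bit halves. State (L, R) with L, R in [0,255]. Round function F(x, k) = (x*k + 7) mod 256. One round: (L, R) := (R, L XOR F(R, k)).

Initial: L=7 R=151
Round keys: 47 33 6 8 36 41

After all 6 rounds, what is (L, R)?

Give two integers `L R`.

Answer: 229 90

Derivation:
Round 1 (k=47): L=151 R=199
Round 2 (k=33): L=199 R=57
Round 3 (k=6): L=57 R=154
Round 4 (k=8): L=154 R=238
Round 5 (k=36): L=238 R=229
Round 6 (k=41): L=229 R=90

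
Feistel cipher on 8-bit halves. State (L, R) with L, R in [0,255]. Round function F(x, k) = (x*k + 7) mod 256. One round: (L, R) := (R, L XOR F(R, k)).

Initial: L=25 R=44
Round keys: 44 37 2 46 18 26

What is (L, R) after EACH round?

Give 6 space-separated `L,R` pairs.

Round 1 (k=44): L=44 R=142
Round 2 (k=37): L=142 R=161
Round 3 (k=2): L=161 R=199
Round 4 (k=46): L=199 R=104
Round 5 (k=18): L=104 R=144
Round 6 (k=26): L=144 R=207

Answer: 44,142 142,161 161,199 199,104 104,144 144,207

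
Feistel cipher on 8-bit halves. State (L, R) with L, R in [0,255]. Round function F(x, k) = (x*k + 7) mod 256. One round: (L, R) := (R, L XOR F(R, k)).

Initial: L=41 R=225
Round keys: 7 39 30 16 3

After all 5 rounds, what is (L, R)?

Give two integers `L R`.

Round 1 (k=7): L=225 R=7
Round 2 (k=39): L=7 R=249
Round 3 (k=30): L=249 R=50
Round 4 (k=16): L=50 R=222
Round 5 (k=3): L=222 R=147

Answer: 222 147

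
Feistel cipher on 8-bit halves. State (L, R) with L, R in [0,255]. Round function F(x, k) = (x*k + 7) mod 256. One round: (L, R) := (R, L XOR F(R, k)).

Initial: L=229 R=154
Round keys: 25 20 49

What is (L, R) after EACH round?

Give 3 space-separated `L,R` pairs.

Answer: 154,244 244,141 141,240

Derivation:
Round 1 (k=25): L=154 R=244
Round 2 (k=20): L=244 R=141
Round 3 (k=49): L=141 R=240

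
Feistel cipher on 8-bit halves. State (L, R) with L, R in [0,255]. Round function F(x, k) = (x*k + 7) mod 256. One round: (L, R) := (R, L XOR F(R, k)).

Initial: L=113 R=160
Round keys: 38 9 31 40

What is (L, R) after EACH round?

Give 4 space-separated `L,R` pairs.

Answer: 160,182 182,205 205,108 108,42

Derivation:
Round 1 (k=38): L=160 R=182
Round 2 (k=9): L=182 R=205
Round 3 (k=31): L=205 R=108
Round 4 (k=40): L=108 R=42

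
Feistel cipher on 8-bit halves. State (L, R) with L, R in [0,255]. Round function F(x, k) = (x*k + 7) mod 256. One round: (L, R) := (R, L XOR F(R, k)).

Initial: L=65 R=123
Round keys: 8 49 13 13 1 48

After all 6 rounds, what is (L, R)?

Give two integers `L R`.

Answer: 148 231

Derivation:
Round 1 (k=8): L=123 R=158
Round 2 (k=49): L=158 R=62
Round 3 (k=13): L=62 R=179
Round 4 (k=13): L=179 R=32
Round 5 (k=1): L=32 R=148
Round 6 (k=48): L=148 R=231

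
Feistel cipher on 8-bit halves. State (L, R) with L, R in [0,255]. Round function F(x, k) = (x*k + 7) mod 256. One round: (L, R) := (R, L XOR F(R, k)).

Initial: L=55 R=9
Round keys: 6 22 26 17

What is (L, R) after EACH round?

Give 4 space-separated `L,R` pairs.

Answer: 9,10 10,234 234,193 193,50

Derivation:
Round 1 (k=6): L=9 R=10
Round 2 (k=22): L=10 R=234
Round 3 (k=26): L=234 R=193
Round 4 (k=17): L=193 R=50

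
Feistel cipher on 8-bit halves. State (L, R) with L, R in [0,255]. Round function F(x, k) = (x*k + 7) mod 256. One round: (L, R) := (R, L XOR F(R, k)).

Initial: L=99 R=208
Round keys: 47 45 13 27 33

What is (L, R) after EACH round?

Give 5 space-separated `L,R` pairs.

Answer: 208,84 84,27 27,50 50,86 86,47

Derivation:
Round 1 (k=47): L=208 R=84
Round 2 (k=45): L=84 R=27
Round 3 (k=13): L=27 R=50
Round 4 (k=27): L=50 R=86
Round 5 (k=33): L=86 R=47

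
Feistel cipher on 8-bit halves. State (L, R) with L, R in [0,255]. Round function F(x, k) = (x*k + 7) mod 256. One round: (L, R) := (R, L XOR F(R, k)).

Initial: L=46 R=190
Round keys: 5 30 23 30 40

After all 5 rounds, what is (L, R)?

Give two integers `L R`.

Round 1 (k=5): L=190 R=147
Round 2 (k=30): L=147 R=255
Round 3 (k=23): L=255 R=99
Round 4 (k=30): L=99 R=94
Round 5 (k=40): L=94 R=212

Answer: 94 212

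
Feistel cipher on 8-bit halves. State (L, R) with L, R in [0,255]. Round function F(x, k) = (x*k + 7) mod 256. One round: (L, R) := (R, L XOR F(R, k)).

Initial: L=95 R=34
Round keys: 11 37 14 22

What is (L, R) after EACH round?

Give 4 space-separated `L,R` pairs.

Answer: 34,34 34,211 211,179 179,186

Derivation:
Round 1 (k=11): L=34 R=34
Round 2 (k=37): L=34 R=211
Round 3 (k=14): L=211 R=179
Round 4 (k=22): L=179 R=186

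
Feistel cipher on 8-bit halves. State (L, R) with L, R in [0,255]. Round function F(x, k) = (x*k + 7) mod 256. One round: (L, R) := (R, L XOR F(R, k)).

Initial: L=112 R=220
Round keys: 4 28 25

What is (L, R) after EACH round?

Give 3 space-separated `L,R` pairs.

Answer: 220,7 7,23 23,65

Derivation:
Round 1 (k=4): L=220 R=7
Round 2 (k=28): L=7 R=23
Round 3 (k=25): L=23 R=65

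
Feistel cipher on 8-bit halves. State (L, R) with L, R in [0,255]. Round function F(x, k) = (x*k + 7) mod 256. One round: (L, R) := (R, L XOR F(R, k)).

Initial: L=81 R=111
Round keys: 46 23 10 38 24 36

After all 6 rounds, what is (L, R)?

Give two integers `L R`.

Round 1 (k=46): L=111 R=168
Round 2 (k=23): L=168 R=112
Round 3 (k=10): L=112 R=207
Round 4 (k=38): L=207 R=177
Round 5 (k=24): L=177 R=80
Round 6 (k=36): L=80 R=246

Answer: 80 246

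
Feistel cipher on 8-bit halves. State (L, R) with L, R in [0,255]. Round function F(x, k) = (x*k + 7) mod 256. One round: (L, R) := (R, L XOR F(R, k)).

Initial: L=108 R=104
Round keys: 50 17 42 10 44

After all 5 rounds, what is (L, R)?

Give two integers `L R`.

Round 1 (k=50): L=104 R=59
Round 2 (k=17): L=59 R=154
Round 3 (k=42): L=154 R=112
Round 4 (k=10): L=112 R=253
Round 5 (k=44): L=253 R=243

Answer: 253 243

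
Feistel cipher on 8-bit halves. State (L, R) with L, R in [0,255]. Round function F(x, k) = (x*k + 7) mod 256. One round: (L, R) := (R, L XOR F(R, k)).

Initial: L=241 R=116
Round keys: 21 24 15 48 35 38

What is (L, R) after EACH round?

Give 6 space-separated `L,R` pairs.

Answer: 116,122 122,3 3,78 78,164 164,61 61,177

Derivation:
Round 1 (k=21): L=116 R=122
Round 2 (k=24): L=122 R=3
Round 3 (k=15): L=3 R=78
Round 4 (k=48): L=78 R=164
Round 5 (k=35): L=164 R=61
Round 6 (k=38): L=61 R=177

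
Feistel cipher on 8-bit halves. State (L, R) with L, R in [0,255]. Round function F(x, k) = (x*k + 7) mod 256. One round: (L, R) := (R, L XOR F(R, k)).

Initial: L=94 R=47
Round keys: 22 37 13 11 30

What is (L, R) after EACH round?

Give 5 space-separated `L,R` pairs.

Answer: 47,79 79,93 93,143 143,113 113,202

Derivation:
Round 1 (k=22): L=47 R=79
Round 2 (k=37): L=79 R=93
Round 3 (k=13): L=93 R=143
Round 4 (k=11): L=143 R=113
Round 5 (k=30): L=113 R=202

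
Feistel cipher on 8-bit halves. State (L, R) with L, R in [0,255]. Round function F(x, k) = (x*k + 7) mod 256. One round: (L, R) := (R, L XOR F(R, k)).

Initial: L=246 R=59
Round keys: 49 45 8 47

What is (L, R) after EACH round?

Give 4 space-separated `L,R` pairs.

Round 1 (k=49): L=59 R=164
Round 2 (k=45): L=164 R=224
Round 3 (k=8): L=224 R=163
Round 4 (k=47): L=163 R=20

Answer: 59,164 164,224 224,163 163,20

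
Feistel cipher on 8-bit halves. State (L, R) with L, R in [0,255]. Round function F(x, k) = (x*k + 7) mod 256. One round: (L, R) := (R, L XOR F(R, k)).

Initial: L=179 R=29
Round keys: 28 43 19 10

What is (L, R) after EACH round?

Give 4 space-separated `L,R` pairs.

Answer: 29,128 128,154 154,245 245,3

Derivation:
Round 1 (k=28): L=29 R=128
Round 2 (k=43): L=128 R=154
Round 3 (k=19): L=154 R=245
Round 4 (k=10): L=245 R=3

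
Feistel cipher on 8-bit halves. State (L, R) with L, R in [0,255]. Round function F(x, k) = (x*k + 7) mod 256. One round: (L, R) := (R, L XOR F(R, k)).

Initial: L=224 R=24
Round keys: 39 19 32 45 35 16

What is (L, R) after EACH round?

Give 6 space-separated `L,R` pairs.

Answer: 24,79 79,252 252,200 200,211 211,40 40,84

Derivation:
Round 1 (k=39): L=24 R=79
Round 2 (k=19): L=79 R=252
Round 3 (k=32): L=252 R=200
Round 4 (k=45): L=200 R=211
Round 5 (k=35): L=211 R=40
Round 6 (k=16): L=40 R=84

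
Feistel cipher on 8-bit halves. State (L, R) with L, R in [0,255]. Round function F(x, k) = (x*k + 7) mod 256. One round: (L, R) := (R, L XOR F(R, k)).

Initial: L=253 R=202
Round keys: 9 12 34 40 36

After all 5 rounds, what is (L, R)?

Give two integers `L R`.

Answer: 18 178

Derivation:
Round 1 (k=9): L=202 R=220
Round 2 (k=12): L=220 R=157
Round 3 (k=34): L=157 R=61
Round 4 (k=40): L=61 R=18
Round 5 (k=36): L=18 R=178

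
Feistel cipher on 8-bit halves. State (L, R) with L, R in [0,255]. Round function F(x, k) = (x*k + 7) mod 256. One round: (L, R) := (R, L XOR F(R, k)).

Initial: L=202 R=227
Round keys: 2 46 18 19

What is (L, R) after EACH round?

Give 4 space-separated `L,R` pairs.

Answer: 227,7 7,170 170,252 252,17

Derivation:
Round 1 (k=2): L=227 R=7
Round 2 (k=46): L=7 R=170
Round 3 (k=18): L=170 R=252
Round 4 (k=19): L=252 R=17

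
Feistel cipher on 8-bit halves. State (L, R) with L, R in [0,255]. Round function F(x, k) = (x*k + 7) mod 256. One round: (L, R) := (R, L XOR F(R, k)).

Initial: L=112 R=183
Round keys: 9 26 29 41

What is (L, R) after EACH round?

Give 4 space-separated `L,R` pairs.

Round 1 (k=9): L=183 R=6
Round 2 (k=26): L=6 R=20
Round 3 (k=29): L=20 R=77
Round 4 (k=41): L=77 R=72

Answer: 183,6 6,20 20,77 77,72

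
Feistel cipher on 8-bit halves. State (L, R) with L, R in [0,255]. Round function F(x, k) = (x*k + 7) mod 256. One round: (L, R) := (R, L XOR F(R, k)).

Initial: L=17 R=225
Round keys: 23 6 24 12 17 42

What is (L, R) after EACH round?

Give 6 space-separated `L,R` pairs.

Answer: 225,47 47,192 192,40 40,39 39,182 182,196

Derivation:
Round 1 (k=23): L=225 R=47
Round 2 (k=6): L=47 R=192
Round 3 (k=24): L=192 R=40
Round 4 (k=12): L=40 R=39
Round 5 (k=17): L=39 R=182
Round 6 (k=42): L=182 R=196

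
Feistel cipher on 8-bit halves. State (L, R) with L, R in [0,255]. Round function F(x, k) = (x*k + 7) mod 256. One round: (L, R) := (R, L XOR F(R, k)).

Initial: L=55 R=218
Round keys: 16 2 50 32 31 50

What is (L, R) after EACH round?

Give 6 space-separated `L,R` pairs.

Answer: 218,144 144,253 253,225 225,218 218,140 140,133

Derivation:
Round 1 (k=16): L=218 R=144
Round 2 (k=2): L=144 R=253
Round 3 (k=50): L=253 R=225
Round 4 (k=32): L=225 R=218
Round 5 (k=31): L=218 R=140
Round 6 (k=50): L=140 R=133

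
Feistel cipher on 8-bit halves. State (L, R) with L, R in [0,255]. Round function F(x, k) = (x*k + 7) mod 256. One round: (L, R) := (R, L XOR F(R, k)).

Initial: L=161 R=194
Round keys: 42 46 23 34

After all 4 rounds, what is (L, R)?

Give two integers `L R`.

Round 1 (k=42): L=194 R=122
Round 2 (k=46): L=122 R=49
Round 3 (k=23): L=49 R=20
Round 4 (k=34): L=20 R=158

Answer: 20 158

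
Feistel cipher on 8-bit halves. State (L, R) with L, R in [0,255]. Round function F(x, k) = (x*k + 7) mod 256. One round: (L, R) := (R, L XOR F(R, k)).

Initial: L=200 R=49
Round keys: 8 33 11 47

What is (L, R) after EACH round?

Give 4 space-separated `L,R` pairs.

Answer: 49,71 71,31 31,27 27,227

Derivation:
Round 1 (k=8): L=49 R=71
Round 2 (k=33): L=71 R=31
Round 3 (k=11): L=31 R=27
Round 4 (k=47): L=27 R=227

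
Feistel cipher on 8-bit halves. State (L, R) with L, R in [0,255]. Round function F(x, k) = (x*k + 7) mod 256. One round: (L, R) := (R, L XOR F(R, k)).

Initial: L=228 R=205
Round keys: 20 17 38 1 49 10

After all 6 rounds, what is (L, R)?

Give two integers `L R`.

Round 1 (k=20): L=205 R=239
Round 2 (k=17): L=239 R=43
Round 3 (k=38): L=43 R=134
Round 4 (k=1): L=134 R=166
Round 5 (k=49): L=166 R=75
Round 6 (k=10): L=75 R=83

Answer: 75 83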